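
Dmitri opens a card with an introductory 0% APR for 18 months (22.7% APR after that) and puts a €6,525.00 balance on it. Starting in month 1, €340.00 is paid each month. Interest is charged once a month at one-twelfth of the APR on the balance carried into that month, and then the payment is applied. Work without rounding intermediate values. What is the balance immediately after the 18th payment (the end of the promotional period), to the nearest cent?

Promo months 1–18 at r₀ = 0%/12 = 0; months 19+ at r₁ = 22.7%/12 = 0.0189167.
After month 18 (no interest yet): B = €6,525.00 − 18·€340.00 = €405.00.

€405.00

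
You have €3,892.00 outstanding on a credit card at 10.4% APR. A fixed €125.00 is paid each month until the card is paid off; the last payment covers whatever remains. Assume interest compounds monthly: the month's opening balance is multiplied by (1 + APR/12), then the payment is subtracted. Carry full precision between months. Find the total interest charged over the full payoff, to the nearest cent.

Monthly rate r = 10.4%/12 = 0.866667% = 0.00866667.
Payoff takes n = ⌈−ln(1 − rB₀/P)/ln(1+r)⌉ = ⌈36.445⌉ = 37 payments; the last is €55.80.
Total paid = 36·€125.00 + €55.80 = €4,555.80.
Total interest = total paid − principal = €4,555.80 − €3,892.00 = €663.80.

€663.80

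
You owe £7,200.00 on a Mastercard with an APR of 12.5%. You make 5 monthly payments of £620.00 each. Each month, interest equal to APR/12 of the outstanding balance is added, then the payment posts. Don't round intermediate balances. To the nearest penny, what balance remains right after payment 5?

Monthly rate r = 12.5%/12 = 1.04167% = 0.0104167.
Each month: B ← B·(1+r) − £620.00.
Month 1: interest £75.00; balance after payment £6,655.00.
Month 2: interest £69.32; balance after payment £6,104.32.
Month 3: interest £63.59; balance after payment £5,547.91.
Month 4: interest £57.79; balance after payment £4,985.70.
Month 5: interest £51.93; balance after payment £4,417.63.

£4,417.63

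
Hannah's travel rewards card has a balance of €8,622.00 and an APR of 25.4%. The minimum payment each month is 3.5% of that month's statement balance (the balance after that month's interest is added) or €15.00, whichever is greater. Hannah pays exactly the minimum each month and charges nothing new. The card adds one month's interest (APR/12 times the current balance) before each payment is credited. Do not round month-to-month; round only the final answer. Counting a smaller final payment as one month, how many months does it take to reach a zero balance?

Monthly rate r = 25.4%/12 = 2.11667% = 0.0211667.
While 3.5% of the post-interest balance exceeds €15.00, each month B ← (B·(1+r))·(1 − 0.035), i.e. B shrinks by the factor (1+r)·0.965 = 0.98543.
This holds for months 1–206. Entering month 207 the balance is €418.93; 3.5% of the post-interest balance is now below €15.00, so the flat €15.00 minimum applies from here.
From month 207 a fixed €15.00 at rate r clears €418.93 in 43 more payments. Total: 206 + 43 = 249 months.

249 months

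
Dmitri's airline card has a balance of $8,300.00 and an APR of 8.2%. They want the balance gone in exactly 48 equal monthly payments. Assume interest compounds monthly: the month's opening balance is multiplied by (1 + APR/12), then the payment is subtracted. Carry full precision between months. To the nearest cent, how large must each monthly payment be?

$203.41

Monthly rate r = 8.2%/12 = 0.683333% = 0.00683333.
Level-payment amortization: P = B₀·r / (1 − (1+r)^(−n)) = 8300.00·0.00683333 / (1 − 1.00683^(−48)).
Denominator 1 − (1+r)^(−48) = 0.278832904.
P = 56.7167 / 0.278832904 ≈ 203.41.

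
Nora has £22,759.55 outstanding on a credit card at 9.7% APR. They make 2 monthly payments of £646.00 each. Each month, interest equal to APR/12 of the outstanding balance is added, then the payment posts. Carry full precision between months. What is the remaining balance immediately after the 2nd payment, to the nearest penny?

£21,831.76

Monthly rate r = 9.7%/12 = 0.808333% = 0.00808333.
Each month: B ← B·(1+r) − £646.00.
Month 1: interest £183.97; balance after payment £22,297.52.
Month 2: interest £180.24; balance after payment £21,831.76.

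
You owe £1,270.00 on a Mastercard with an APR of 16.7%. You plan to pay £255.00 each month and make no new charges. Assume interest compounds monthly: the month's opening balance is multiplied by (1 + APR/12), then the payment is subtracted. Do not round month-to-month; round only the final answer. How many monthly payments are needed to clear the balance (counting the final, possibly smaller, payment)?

6 payments

Monthly rate r = 16.7%/12 = 1.39167% = 0.0139167.
Recurrence: B ← B·(1+r) − £255.00.
Month 1: interest £17.67; balance after payment £1,032.67.
Month 2: interest £14.37; balance after payment £792.05.
Month 3: interest £11.02; balance after payment £548.07.
Month 4: interest £7.63; balance after payment £300.70.
Month 5: interest £4.18; balance after payment £49.88.
Month 6: interest £0.69; balance after payment £0.00.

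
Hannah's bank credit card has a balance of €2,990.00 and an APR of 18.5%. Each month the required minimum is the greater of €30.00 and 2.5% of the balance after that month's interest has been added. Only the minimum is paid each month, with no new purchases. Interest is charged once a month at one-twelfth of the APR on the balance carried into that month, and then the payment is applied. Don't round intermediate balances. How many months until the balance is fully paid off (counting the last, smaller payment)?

154 months

Monthly rate r = 18.5%/12 = 1.54167% = 0.0154167.
While 2.5% of the post-interest balance exceeds €30.00, each month B ← (B·(1+r))·(1 − 0.025), i.e. B shrinks by the factor (1+r)·0.975 = 0.99003.
This holds for months 1–93. Entering month 94 the balance is €1,177.66; 2.5% of the post-interest balance is now below €30.00, so the flat €30.00 minimum applies from here.
From month 94 a fixed €30.00 at rate r clears €1,177.66 in 61 more payments. Total: 93 + 61 = 154 months.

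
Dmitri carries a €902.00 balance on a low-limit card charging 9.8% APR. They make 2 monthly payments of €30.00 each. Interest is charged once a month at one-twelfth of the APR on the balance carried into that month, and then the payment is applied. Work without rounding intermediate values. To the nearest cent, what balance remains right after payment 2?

€856.55

Monthly rate r = 9.8%/12 = 0.816667% = 0.00816667.
Each month: B ← B·(1+r) − €30.00.
Month 1: interest €7.37; balance after payment €879.37.
Month 2: interest €7.18; balance after payment €856.55.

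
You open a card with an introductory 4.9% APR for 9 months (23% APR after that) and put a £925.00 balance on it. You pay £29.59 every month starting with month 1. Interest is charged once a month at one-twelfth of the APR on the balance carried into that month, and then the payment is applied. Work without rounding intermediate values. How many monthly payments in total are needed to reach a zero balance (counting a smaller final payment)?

41 months

Promo months 1–9 at r₀ = 4.9%/12 = 0.00408333; months 10+ at r₁ = 23%/12 = 0.0191667.
After month 9: iterate B ← B·(1+r₀) − £29.59 for 9 months → £688.85.
Then at r₁ with £29.59/mo: n₂ = −ln(1 − r₁·B/P)/ln(1+r₁) ≈ 31.13 → 32 more payments.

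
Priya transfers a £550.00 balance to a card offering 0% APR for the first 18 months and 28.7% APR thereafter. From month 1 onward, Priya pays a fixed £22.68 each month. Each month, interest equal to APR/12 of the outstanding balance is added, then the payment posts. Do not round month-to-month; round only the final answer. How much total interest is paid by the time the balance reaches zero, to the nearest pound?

£14

Promo months 1–18 at r₀ = 0%/12 = 0; months 19+ at r₁ = 28.7%/12 = 0.0239167.
After month 18 (no interest yet): B = £550.00 − 18·£22.68 = £141.76.
Then at r₁ with £22.68/mo: n₂ = −ln(1 − r₁·B/P)/ln(1+r₁) ≈ 6.85 → 7 more payments.
Total paid = 24·£22.68 + £19.33 = £563.65; interest = £563.65 − £550.00 = £13.65.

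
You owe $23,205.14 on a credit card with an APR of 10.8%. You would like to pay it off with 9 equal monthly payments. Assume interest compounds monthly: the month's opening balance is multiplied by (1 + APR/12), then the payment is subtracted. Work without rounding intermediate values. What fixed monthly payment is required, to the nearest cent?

$2,695.76

Monthly rate r = 10.8%/12 = 0.9% = 0.009.
Level-payment amortization: P = B₀·r / (1 − (1+r)^(−n)) = 23205.14·0.009 / (1 − 1.009^(−9)).
Denominator 1 − (1+r)^(−9) = 0.0774721117.
P = 208.846 / 0.0774721117 ≈ 2695.76.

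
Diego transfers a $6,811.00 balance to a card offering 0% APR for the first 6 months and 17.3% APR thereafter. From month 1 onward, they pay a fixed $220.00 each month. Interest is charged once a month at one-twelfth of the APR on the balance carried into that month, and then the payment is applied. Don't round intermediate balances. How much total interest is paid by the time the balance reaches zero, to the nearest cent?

Promo months 1–6 at r₀ = 0%/12 = 0; months 7+ at r₁ = 17.3%/12 = 0.0144167.
After month 6 (no interest yet): B = $6,811.00 − 6·$220.00 = $5,491.00.
Then at r₁ with $220.00/mo: n₂ = −ln(1 − r₁·B/P)/ln(1+r₁) ≈ 31.16 → 32 more payments.
Total paid = 37·$220.00 + $35.42 = $8,175.42; interest = $8,175.42 − $6,811.00 = $1,364.42.

$1,364.42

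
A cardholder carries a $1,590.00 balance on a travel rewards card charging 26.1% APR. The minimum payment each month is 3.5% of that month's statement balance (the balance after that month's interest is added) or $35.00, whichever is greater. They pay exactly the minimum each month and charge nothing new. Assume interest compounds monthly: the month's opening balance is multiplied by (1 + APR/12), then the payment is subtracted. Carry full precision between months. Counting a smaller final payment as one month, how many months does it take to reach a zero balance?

78 months

Monthly rate r = 26.1%/12 = 2.175% = 0.02175.
While 3.5% of the post-interest balance exceeds $35.00, each month B ← (B·(1+r))·(1 − 0.035), i.e. B shrinks by the factor (1+r)·0.965 = 0.98599.
This holds for months 1–35. Entering month 36 the balance is $970.32; 3.5% of the post-interest balance is now below $35.00, so the flat $35.00 minimum applies from here.
From month 36 a fixed $35.00 at rate r clears $970.32 in 43 more payments. Total: 35 + 43 = 78 months.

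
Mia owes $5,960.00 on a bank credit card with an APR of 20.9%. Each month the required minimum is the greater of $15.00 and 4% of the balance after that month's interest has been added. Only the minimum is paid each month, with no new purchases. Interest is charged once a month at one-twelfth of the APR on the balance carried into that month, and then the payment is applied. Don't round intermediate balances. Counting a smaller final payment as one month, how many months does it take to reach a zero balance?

151 months

Monthly rate r = 20.9%/12 = 1.74167% = 0.0174167.
While 4% of the post-interest balance exceeds $15.00, each month B ← (B·(1+r))·(1 − 0.04), i.e. B shrinks by the factor (1+r)·0.96 = 0.97672.
This holds for months 1–119. Entering month 120 the balance is $361.31; 4% of the post-interest balance is now below $15.00, so the flat $15.00 minimum applies from here.
From month 120 a fixed $15.00 at rate r clears $361.31 in 32 more payments. Total: 119 + 32 = 151 months.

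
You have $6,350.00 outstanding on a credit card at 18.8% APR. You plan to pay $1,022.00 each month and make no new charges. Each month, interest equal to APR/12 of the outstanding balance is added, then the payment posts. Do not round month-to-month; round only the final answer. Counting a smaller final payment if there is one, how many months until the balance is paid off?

Monthly rate r = 18.8%/12 = 1.56667% = 0.0156667.
Recurrence: B ← B·(1+r) − $1,022.00.
Month 1: interest $99.48; balance after payment $5,427.48.
Month 2: interest $85.03; balance after payment $4,490.51.
Closed form: n = −ln(1 − rB₀/P)/ln(1+r) = −ln(0.90266)/ln(1.01567) ≈ 6.588, so the balance reaches zero during payment 7.

7 months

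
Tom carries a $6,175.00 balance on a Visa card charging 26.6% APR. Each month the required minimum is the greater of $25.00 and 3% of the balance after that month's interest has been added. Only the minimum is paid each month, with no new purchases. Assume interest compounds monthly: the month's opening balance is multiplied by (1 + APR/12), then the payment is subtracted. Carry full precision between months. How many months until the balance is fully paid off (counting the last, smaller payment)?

296 months

Monthly rate r = 26.6%/12 = 2.21667% = 0.0221667.
While 3% of the post-interest balance exceeds $25.00, each month B ← (B·(1+r))·(1 − 0.03), i.e. B shrinks by the factor (1+r)·0.97 = 0.9915.
This holds for months 1–238. Entering month 239 the balance is $809.99; 3% of the post-interest balance is now below $25.00, so the flat $25.00 minimum applies from here.
From month 239 a fixed $25.00 at rate r clears $809.99 in 58 more payments. Total: 238 + 58 = 296 months.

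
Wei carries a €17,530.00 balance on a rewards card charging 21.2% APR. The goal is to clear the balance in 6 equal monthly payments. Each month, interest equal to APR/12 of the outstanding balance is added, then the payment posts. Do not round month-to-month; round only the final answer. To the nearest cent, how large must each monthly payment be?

€3,104.96

Monthly rate r = 21.2%/12 = 1.76667% = 0.0176667.
Level-payment amortization: P = B₀·r / (1 − (1+r)^(−n)) = 17530.00·0.0176667 / (1 − 1.01767^(−6)).
Denominator 1 − (1+r)^(−6) = 0.0997425946.
P = 309.697 / 0.0997425946 ≈ 3104.96.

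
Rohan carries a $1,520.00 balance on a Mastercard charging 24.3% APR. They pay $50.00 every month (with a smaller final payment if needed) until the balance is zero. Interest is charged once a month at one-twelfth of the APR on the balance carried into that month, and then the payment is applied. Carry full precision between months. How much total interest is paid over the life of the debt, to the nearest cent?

$864.60

Monthly rate r = 24.3%/12 = 2.025% = 0.02025.
Payoff takes n = ⌈−ln(1 − rB₀/P)/ln(1+r)⌉ = ⌈47.690⌉ = 48 payments; the last is $34.60.
Total paid = 47·$50.00 + $34.60 = $2,384.60.
Total interest = total paid − principal = $2,384.60 − $1,520.00 = $864.60.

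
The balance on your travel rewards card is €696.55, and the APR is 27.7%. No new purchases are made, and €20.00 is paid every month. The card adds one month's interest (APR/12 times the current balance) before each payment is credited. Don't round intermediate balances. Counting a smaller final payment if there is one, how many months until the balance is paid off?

Monthly rate r = 27.7%/12 = 2.30833% = 0.0230833.
Recurrence: B ← B·(1+r) − €20.00.
Month 1: interest €16.08; balance after payment €692.63.
Month 2: interest €15.99; balance after payment €688.62.
Closed form: n = −ln(1 − rB₀/P)/ln(1+r) = −ln(0.19607)/ln(1.02308) ≈ 71.395, so the balance reaches zero during payment 72.

72 payments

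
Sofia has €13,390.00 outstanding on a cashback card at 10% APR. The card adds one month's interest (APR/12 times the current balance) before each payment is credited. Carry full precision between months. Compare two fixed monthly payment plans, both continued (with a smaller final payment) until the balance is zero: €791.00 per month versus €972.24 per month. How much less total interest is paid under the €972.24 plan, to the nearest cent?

€211.84

Monthly rate r = 10%/12 = 0.833333% = 0.00833333.
At €791.00/mo: n = ⌈−ln(1 − rB₀/P)/ln(1+r)⌉ = 19 payments (last €256.63); total interest = total paid − €13,390.00 = €1,104.63.
At €972.24/mo: 15 payments (last €671.43); total interest €892.79.
Interest saved = €1,104.63 − €892.79 = €211.84.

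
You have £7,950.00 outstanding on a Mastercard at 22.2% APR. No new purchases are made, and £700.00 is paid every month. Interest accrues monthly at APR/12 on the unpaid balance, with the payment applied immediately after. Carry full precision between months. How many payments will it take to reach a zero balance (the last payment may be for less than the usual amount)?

13 months

Monthly rate r = 22.2%/12 = 1.85% = 0.0185.
Recurrence: B ← B·(1+r) − £700.00.
Month 1: interest £147.07; balance after payment £7,397.07.
Month 2: interest £136.85; balance after payment £6,833.92.
Closed form: n = −ln(1 − rB₀/P)/ln(1+r) = −ln(0.78989)/ln(1.0185) ≈ 12.867, so the balance reaches zero during payment 13.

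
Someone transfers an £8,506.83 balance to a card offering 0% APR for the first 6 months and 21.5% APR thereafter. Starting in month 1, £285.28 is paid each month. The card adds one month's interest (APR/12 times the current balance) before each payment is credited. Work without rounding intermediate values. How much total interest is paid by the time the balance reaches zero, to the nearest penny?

Promo months 1–6 at r₀ = 0%/12 = 0; months 7+ at r₁ = 21.5%/12 = 0.0179167.
After month 6 (no interest yet): B = £8,506.83 − 6·£285.28 = £6,795.15.
Then at r₁ with £285.28/mo: n₂ = −ln(1 − r₁·B/P)/ln(1+r₁) ≈ 31.34 → 32 more payments.
Total paid = 37·£285.28 + £96.20 = £10,651.56; interest = £10,651.56 − £8,506.83 = £2,144.73.

£2,144.73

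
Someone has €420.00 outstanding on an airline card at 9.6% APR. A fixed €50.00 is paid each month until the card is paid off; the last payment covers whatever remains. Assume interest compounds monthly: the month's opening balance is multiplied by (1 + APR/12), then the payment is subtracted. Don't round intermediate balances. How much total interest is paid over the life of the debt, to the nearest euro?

Monthly rate r = 9.6%/12 = 0.8% = 0.008.
Payoff takes n = ⌈−ln(1 − rB₀/P)/ln(1+r)⌉ = ⌈8.730⌉ = 9 payments; the last is €36.55.
Total paid = 8·€50.00 + €36.55 = €436.55.
Total interest = total paid − principal = €436.55 − €420.00 = €16.55.

€17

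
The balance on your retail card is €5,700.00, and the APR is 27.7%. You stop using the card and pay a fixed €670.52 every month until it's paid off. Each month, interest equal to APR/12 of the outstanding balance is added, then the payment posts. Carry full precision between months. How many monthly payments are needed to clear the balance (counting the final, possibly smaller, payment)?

10 payments

Monthly rate r = 27.7%/12 = 2.30833% = 0.0230833.
Recurrence: B ← B·(1+r) − €670.52.
Month 1: interest €131.58; balance after payment €5,161.06.
Month 2: interest €119.13; balance after payment €4,609.67.
Closed form: n = −ln(1 − rB₀/P)/ln(1+r) = −ln(0.80377)/ln(1.02308) ≈ 9.572, so the balance reaches zero during payment 10.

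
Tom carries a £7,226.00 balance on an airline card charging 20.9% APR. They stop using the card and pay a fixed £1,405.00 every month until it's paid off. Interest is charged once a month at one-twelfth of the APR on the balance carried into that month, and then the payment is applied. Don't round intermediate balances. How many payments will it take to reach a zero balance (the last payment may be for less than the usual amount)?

Monthly rate r = 20.9%/12 = 1.74167% = 0.0174167.
Recurrence: B ← B·(1+r) − £1,405.00.
Month 1: interest £125.85; balance after payment £5,946.85.
Month 2: interest £103.57; balance after payment £4,645.43.
Month 3: interest £80.91; balance after payment £3,321.34.
Month 4: interest £57.85; balance after payment £1,974.18.
Month 5: interest £34.38; balance after payment £603.57.
Month 6: interest £10.51; balance after payment £0.00.

6 months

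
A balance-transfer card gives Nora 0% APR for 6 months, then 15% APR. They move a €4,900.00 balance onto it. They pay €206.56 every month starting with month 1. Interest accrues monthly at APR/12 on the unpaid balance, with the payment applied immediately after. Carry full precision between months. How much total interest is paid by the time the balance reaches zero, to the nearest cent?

Promo months 1–6 at r₀ = 0%/12 = 0; months 7+ at r₁ = 15%/12 = 0.0125.
After month 6 (no interest yet): B = €4,900.00 − 6·€206.56 = €3,660.64.
Then at r₁ with €206.56/mo: n₂ = −ln(1 − r₁·B/P)/ln(1+r₁) ≈ 20.16 → 21 more payments.
Total paid = 26·€206.56 + €32.87 = €5,403.43; interest = €5,403.43 − €4,900.00 = €503.43.

€503.43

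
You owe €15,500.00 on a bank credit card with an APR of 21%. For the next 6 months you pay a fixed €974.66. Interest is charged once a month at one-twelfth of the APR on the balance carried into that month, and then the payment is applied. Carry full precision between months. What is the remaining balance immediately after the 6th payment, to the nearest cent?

Monthly rate r = 21%/12 = 1.75% = 0.0175.
Each month: B ← B·(1+r) − €974.66.
Month 1: interest €271.25; balance after payment €14,796.59.
Month 2: interest €258.94; balance after payment €14,080.87.
Month 3: interest €246.42; balance after payment €13,352.63.
Month 4: interest €233.67; balance after payment €12,611.64.
Month 5: interest €220.70; balance after payment €11,857.68.
Month 6: interest €207.51; balance after payment €11,090.53.

€11,090.53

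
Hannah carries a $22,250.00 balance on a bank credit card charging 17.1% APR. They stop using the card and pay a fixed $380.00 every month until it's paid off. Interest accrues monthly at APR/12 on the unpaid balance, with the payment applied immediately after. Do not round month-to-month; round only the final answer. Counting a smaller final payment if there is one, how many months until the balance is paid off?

128 payments

Monthly rate r = 17.1%/12 = 1.425% = 0.01425.
Recurrence: B ← B·(1+r) − $380.00.
Month 1: interest $317.06; balance after payment $22,187.06.
Month 2: interest $316.17; balance after payment $22,123.23.
Closed form: n = −ln(1 − rB₀/P)/ln(1+r) = −ln(0.16563)/ln(1.01425) ≈ 127.074, so the balance reaches zero during payment 128.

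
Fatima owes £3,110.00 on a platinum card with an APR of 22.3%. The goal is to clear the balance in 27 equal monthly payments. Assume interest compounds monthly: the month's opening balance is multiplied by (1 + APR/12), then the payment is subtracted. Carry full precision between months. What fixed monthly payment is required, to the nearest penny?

£147.53

Monthly rate r = 22.3%/12 = 1.85833% = 0.0185833.
Level-payment amortization: P = B₀·r / (1 − (1+r)^(−n)) = 3110.00·0.0185833 / (1 − 1.01858^(−27)).
Denominator 1 − (1+r)^(−27) = 0.391735143.
P = 57.7942 / 0.391735143 ≈ 147.53.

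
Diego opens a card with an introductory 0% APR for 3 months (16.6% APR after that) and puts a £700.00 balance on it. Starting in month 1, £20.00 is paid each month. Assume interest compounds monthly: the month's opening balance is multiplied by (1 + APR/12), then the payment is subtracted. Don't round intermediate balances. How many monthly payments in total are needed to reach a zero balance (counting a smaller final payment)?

Promo months 1–3 at r₀ = 0%/12 = 0; months 4+ at r₁ = 16.6%/12 = 0.0138333.
After month 3 (no interest yet): B = £700.00 − 3·£20.00 = £640.00.
Then at r₁ with £20.00/mo: n₂ = −ln(1 − r₁·B/P)/ln(1+r₁) ≈ 42.55 → 43 more payments.

46 payments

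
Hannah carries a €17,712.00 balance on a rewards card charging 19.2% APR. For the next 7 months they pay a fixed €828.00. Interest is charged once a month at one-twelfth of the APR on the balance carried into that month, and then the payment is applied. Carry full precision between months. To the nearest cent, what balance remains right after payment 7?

Monthly rate r = 19.2%/12 = 1.6% = 0.016.
Each month: B ← B·(1+r) − €828.00.
Month 1: interest €283.39; balance after payment €17,167.39.
Month 2: interest €274.68; balance after payment €16,614.07.
Month 3: interest €265.83; balance after payment €16,051.90.
Month 4: interest €256.83; balance after payment €15,480.73.
Month 5: interest €247.69; balance after payment €14,900.42.
Month 6: interest €238.41; balance after payment €14,310.82.
Month 7: interest €228.97; balance after payment €13,711.80.

€13,711.80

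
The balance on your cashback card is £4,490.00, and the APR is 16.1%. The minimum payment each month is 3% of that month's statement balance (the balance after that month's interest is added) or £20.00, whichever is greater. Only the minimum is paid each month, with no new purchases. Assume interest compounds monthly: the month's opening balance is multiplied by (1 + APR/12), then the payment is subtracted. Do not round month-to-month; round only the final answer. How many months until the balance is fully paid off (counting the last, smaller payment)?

Monthly rate r = 16.1%/12 = 1.34167% = 0.0134167.
While 3% of the post-interest balance exceeds £20.00, each month B ← (B·(1+r))·(1 − 0.03), i.e. B shrinks by the factor (1+r)·0.97 = 0.98301.
This holds for months 1–113. Entering month 114 the balance is £647.89; 3% of the post-interest balance is now below £20.00, so the flat £20.00 minimum applies from here.
From month 114 a fixed £20.00 at rate r clears £647.89 in 43 more payments. Total: 113 + 43 = 156 months.

156 months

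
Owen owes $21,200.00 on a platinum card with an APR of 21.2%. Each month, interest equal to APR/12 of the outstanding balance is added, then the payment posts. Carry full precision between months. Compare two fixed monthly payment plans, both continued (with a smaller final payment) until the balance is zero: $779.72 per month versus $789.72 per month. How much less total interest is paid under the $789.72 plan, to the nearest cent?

Monthly rate r = 21.2%/12 = 1.76667% = 0.0176667.
At $779.72/mo: n = ⌈−ln(1 − rB₀/P)/ln(1+r)⌉ = 38 payments (last $296.68); total interest = total paid − $21,200.00 = $7,946.32.
At $789.72/mo: 37 payments (last $565.23); total interest $7,795.15.
Interest saved = $7,946.32 − $7,795.15 = $151.17.

$151.17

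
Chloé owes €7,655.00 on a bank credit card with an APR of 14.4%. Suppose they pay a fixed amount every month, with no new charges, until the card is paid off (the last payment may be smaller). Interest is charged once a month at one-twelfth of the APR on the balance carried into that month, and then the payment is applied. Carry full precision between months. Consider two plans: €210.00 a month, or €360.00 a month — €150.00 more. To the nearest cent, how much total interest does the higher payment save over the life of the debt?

Monthly rate r = 14.4%/12 = 1.2% = 0.012.
At €210.00/mo: n = ⌈−ln(1 − rB₀/P)/ln(1+r)⌉ = 49 payments (last €47.15); total interest = total paid − €7,655.00 = €2,472.15.
At €360.00/mo: 25 payments (last €251.22); total interest €1,236.22.
Interest saved = €2,472.15 − €1,236.22 = €1,235.93.

€1,235.93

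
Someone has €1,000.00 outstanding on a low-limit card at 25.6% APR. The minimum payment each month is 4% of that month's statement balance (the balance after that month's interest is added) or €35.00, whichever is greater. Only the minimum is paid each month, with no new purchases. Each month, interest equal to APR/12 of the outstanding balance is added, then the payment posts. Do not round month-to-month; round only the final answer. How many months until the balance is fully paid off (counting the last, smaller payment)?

Monthly rate r = 25.6%/12 = 2.13333% = 0.0213333.
While 4% of the post-interest balance exceeds €35.00, each month B ← (B·(1+r))·(1 − 0.04), i.e. B shrinks by the factor (1+r)·0.96 = 0.98048.
This holds for months 1–8. Entering month 9 the balance is €854.10; 4% of the post-interest balance is now below €35.00, so the flat €35.00 minimum applies from here.
From month 9 a fixed €35.00 at rate r clears €854.10 in 35 more payments. Total: 8 + 35 = 43 months.

43 months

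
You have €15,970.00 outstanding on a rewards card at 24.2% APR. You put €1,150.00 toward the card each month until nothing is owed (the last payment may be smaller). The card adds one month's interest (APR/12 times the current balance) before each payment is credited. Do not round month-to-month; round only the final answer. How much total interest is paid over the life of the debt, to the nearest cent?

Monthly rate r = 24.2%/12 = 2.01667% = 0.0201667.
Payoff takes n = ⌈−ln(1 − rB₀/P)/ln(1+r)⌉ = ⌈16.457⌉ = 17 payments; the last is €528.28.
Total paid = 16·€1,150.00 + €528.28 = €18,928.28.
Total interest = total paid − principal = €18,928.28 − €15,970.00 = €2,958.28.

€2,958.28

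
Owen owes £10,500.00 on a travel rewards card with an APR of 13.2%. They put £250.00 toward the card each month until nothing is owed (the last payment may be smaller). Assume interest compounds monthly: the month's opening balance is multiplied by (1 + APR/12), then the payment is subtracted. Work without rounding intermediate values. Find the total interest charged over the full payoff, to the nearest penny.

Monthly rate r = 13.2%/12 = 1.1% = 0.011.
Payoff takes n = ⌈−ln(1 − rB₀/P)/ln(1+r)⌉ = ⌈56.664⌉ = 57 payments; the last is £166.21.
Total paid = 56·£250.00 + £166.21 = £14,166.21.
Total interest = total paid − principal = £14,166.21 − £10,500.00 = £3,666.21.

£3,666.21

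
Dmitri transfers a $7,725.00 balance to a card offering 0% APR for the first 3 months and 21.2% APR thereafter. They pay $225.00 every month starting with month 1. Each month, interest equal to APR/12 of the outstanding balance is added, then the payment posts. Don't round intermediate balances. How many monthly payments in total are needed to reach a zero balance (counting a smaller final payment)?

Promo months 1–3 at r₀ = 0%/12 = 0; months 4+ at r₁ = 21.2%/12 = 0.0176667.
After month 3 (no interest yet): B = $7,725.00 − 3·$225.00 = $7,050.00.
Then at r₁ with $225.00/mo: n₂ = −ln(1 − r₁·B/P)/ln(1+r₁) ≈ 46.05 → 47 more payments.

50 payments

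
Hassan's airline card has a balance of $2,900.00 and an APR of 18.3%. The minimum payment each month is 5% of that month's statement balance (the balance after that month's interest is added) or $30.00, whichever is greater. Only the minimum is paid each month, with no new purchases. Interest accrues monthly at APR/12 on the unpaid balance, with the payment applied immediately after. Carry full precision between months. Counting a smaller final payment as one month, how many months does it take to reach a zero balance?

68 months

Monthly rate r = 18.3%/12 = 1.525% = 0.01525.
While 5% of the post-interest balance exceeds $30.00, each month B ← (B·(1+r))·(1 − 0.05), i.e. B shrinks by the factor (1+r)·0.95 = 0.96449.
This holds for months 1–44. Entering month 45 the balance is $590.81; 5% of the post-interest balance is now below $30.00, so the flat $30.00 minimum applies from here.
From month 45 a fixed $30.00 at rate r clears $590.81 in 24 more payments. Total: 44 + 24 = 68 months.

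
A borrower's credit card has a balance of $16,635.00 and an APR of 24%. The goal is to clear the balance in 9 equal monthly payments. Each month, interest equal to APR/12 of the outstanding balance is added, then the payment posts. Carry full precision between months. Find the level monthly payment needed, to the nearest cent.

Monthly rate r = 24%/12 = 2% = 0.02.
Level-payment amortization: P = B₀·r / (1 − (1+r)^(−n)) = 16635.00·0.02 / (1 − 1.02^(−9)).
Denominator 1 − (1+r)^(−9) = 0.163244734.
P = 332.7 / 0.163244734 ≈ 2038.04.

$2,038.04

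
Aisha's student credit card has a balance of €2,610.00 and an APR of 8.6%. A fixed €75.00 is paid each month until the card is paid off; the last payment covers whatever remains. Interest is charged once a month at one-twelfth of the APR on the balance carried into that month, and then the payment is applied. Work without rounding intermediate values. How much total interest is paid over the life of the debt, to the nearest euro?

€403

Monthly rate r = 8.6%/12 = 0.716667% = 0.00716667.
Payoff takes n = ⌈−ln(1 − rB₀/P)/ln(1+r)⌉ = ⌈40.173⌉ = 41 payments; the last is €13.04.
Total paid = 40·€75.00 + €13.04 = €3,013.04.
Total interest = total paid − principal = €3,013.04 − €2,610.00 = €403.04.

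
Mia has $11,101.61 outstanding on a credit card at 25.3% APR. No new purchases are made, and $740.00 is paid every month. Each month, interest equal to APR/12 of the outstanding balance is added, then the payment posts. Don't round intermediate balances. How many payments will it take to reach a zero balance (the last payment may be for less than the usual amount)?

19 months

Monthly rate r = 25.3%/12 = 2.10833% = 0.0210833.
Recurrence: B ← B·(1+r) − $740.00.
Month 1: interest $234.06; balance after payment $10,595.67.
Month 2: interest $223.39; balance after payment $10,079.06.
Closed form: n = −ln(1 − rB₀/P)/ln(1+r) = −ln(0.6837)/ln(1.02108) ≈ 18.224, so the balance reaches zero during payment 19.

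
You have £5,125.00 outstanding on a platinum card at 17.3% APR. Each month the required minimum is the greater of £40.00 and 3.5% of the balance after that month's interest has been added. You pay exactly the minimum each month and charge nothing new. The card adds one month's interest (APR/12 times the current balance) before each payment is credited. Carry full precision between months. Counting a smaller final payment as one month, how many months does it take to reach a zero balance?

108 months

Monthly rate r = 17.3%/12 = 1.44167% = 0.0144167.
While 3.5% of the post-interest balance exceeds £40.00, each month B ← (B·(1+r))·(1 − 0.035), i.e. B shrinks by the factor (1+r)·0.965 = 0.97891.
This holds for months 1–72. Entering month 73 the balance is £1,104.69; 3.5% of the post-interest balance is now below £40.00, so the flat £40.00 minimum applies from here.
From month 73 a fixed £40.00 at rate r clears £1,104.69 in 36 more payments. Total: 72 + 36 = 108 months.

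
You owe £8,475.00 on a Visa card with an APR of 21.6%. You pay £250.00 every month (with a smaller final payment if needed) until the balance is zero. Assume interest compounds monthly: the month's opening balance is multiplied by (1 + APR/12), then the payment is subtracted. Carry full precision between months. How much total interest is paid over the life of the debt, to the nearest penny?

Monthly rate r = 21.6%/12 = 1.8% = 0.018.
Payoff takes n = ⌈−ln(1 − rB₀/P)/ln(1+r)⌉ = ⌈52.810⌉ = 53 payments; the last is £202.78.
Total paid = 52·£250.00 + £202.78 = £13,202.78.
Total interest = total paid − principal = £13,202.78 − £8,475.00 = £4,727.78.

£4,727.78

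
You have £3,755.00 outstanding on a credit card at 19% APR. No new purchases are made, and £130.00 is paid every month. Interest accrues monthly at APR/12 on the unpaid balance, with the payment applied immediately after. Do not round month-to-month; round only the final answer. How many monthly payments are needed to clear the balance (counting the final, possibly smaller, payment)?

Monthly rate r = 19%/12 = 1.58333% = 0.0158333.
Recurrence: B ← B·(1+r) − £130.00.
Month 1: interest £59.45; balance after payment £3,684.45.
Month 2: interest £58.34; balance after payment £3,612.79.
Closed form: n = −ln(1 − rB₀/P)/ln(1+r) = −ln(0.54266)/ln(1.01583) ≈ 38.911, so the balance reaches zero during payment 39.

39 months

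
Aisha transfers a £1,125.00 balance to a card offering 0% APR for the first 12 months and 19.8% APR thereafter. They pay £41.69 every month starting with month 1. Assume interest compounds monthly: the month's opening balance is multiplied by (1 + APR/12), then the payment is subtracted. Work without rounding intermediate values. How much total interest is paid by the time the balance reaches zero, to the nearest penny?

£98.89

Promo months 1–12 at r₀ = 0%/12 = 0; months 13+ at r₁ = 19.8%/12 = 0.0165.
After month 12 (no interest yet): B = £1,125.00 − 12·£41.69 = £624.72.
Then at r₁ with £41.69/mo: n₂ = −ln(1 − r₁·B/P)/ln(1+r₁) ≈ 17.36 → 18 more payments.
Total paid = 29·£41.69 + £14.88 = £1,223.89; interest = £1,223.89 − £1,125.00 = £98.89.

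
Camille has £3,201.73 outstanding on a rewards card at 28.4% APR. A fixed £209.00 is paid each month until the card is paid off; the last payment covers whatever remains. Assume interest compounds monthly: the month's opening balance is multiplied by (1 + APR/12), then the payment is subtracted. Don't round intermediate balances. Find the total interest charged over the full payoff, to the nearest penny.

£822.10

Monthly rate r = 28.4%/12 = 2.36667% = 0.0236667.
Payoff takes n = ⌈−ln(1 − rB₀/P)/ln(1+r)⌉ = ⌈19.251⌉ = 20 payments; the last is £52.83.
Total paid = 19·£209.00 + £52.83 = £4,023.83.
Total interest = total paid − principal = £4,023.83 − £3,201.73 = £822.10.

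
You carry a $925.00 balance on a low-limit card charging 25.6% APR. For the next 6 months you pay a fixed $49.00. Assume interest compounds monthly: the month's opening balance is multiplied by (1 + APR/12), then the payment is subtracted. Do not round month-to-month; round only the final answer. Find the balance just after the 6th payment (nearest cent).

Monthly rate r = 25.6%/12 = 2.13333% = 0.0213333.
Each month: B ← B·(1+r) − $49.00.
Month 1: interest $19.73; balance after payment $895.73.
Month 2: interest $19.11; balance after payment $865.84.
Month 3: interest $18.47; balance after payment $835.31.
Month 4: interest $17.82; balance after payment $804.13.
Month 5: interest $17.15; balance after payment $772.29.
Month 6: interest $16.48; balance after payment $739.76.

$739.76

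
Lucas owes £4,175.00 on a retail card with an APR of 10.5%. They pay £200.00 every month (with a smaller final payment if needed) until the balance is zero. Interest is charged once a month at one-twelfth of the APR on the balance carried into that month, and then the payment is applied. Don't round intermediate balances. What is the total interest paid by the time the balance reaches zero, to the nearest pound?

£455

Monthly rate r = 10.5%/12 = 0.875% = 0.00875.
Payoff takes n = ⌈−ln(1 − rB₀/P)/ln(1+r)⌉ = ⌈23.152⌉ = 24 payments; the last is £30.44.
Total paid = 23·£200.00 + £30.44 = £4,630.44.
Total interest = total paid − principal = £4,630.44 − £4,175.00 = £455.44.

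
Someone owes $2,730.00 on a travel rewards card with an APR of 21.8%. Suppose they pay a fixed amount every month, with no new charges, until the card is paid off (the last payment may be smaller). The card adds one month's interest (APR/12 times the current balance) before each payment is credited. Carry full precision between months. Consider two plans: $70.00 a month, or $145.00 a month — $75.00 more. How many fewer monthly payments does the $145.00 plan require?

45 fewer payments

Monthly rate r = 21.8%/12 = 1.81667% = 0.0181667.
At $70.00/mo: n = ⌈−ln(1 − rB₀/P)/ln(1+r)⌉ = 69 payments (last $33.08); total interest = total paid − $2,730.00 = $2,063.08.
At $145.00/mo: 24 payments (last $36.64); total interest $641.64.
Payments saved = 69 − 24 = 45.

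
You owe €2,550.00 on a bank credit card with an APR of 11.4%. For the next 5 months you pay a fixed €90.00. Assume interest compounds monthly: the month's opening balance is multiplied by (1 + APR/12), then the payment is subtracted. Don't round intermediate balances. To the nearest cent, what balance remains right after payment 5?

Monthly rate r = 11.4%/12 = 0.95% = 0.0095.
Each month: B ← B·(1+r) − €90.00.
Month 1: interest €24.22; balance after payment €2,484.22.
Month 2: interest €23.60; balance after payment €2,417.83.
Month 3: interest €22.97; balance after payment €2,350.79.
Month 4: interest €22.33; balance after payment €2,283.13.
Month 5: interest €21.69; balance after payment €2,214.82.

€2,214.82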